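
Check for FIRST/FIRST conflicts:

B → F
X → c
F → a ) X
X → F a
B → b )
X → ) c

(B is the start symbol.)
FIRST sets of the non-terminals at (or reachable through a nullable prefix from) the front of some alternative:
  FIRST(F) = { 'a' }

Productions for B:
  B → F: FIRST = { 'a' }
  B → b ): FIRST = { 'b' }
Productions for X:
  X → c: FIRST = { 'c' }
  X → F a: FIRST = { 'a' }
  X → ) c: FIRST = { ')' }
F has only one production, so no FIRST/FIRST conflict is possible there.

All alternatives of each non-terminal have pairwise disjoint FIRST sets.

Answer: No FIRST/FIRST conflicts.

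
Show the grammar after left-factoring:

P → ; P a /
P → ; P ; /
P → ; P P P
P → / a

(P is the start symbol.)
Left-factoring transforms A → αβ₁ | αβ₂ into A → αA' and A' → β₁ | β₂
(α is the longest common prefix among the alternatives). Repeat until
no nonterminal has two alternatives with a common prefix.

Round 1: P has alternatives sharing prefix '; P'. Introduce P': P → ; P P'
  Add: P' → a /
  Add: P' → ; /
  Add: P' → P P

No remaining common prefixes — done.

Resulting grammar:
P → ; P P'
P' → a /
P' → ; /
P' → P P
P → / a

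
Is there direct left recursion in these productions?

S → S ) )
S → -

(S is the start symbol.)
Yes, S is left-recursive

Direct left recursion occurs when N → N α for some non-terminal N (the right-hand side begins with the left-hand side itself).

S → S ) ): LEFT RECURSIVE (starts with S)
S → -: starts with '-'

The grammar has direct left recursion on: S.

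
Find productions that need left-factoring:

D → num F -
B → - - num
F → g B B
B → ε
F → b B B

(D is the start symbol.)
No, left-factoring is not needed

Left-factoring is needed when two productions for the same non-terminal
share a common prefix on the right-hand side.

Productions for B:
  B → - - num
  B → ε
Productions for F:
  F → g B B
  F → b B B

No common prefixes found.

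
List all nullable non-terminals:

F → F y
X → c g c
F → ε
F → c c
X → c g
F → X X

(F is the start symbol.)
A non-terminal is nullable if it can derive ε (the empty string): either it has an ε-production, or it has a production whose right-hand side consists entirely of nullable non-terminals.

ε-productions: F → ε
So F is immediately nullable.
No further non-terminal can be added: every production for the remaining non-terminals contains a terminal or a non-nullable non-terminal.
Nullable = { 'F' }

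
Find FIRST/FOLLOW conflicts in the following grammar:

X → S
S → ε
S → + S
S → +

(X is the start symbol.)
No FIRST/FOLLOW conflicts.

Nullable non-terminals: S, X.

S: nullable alternative(s) S → ε; FOLLOW(S) = { $ }
  S → ε: FIRST \ {ε} = { } — this is the only nullable alternative, skip
  S → + S: FIRST \ {ε} = { '+' } — disjoint from FOLLOW(S)
  S → +: FIRST \ {ε} = { '+' } — disjoint from FOLLOW(S)
X has a nullable alternative but only one production, so nothing to check.

No FIRST/FOLLOW conflicts found.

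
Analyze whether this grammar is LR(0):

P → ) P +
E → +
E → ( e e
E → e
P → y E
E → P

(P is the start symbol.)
Yes, the grammar is LR(0)

A grammar is LR(0) if no state in the canonical LR(0) collection has:
  - both a shift item (dot before a terminal) and a complete item (shift-reduce conflict), or
  - two or more complete items (reduce-reduce conflict; the accept item [P' → P .] counts as a complete item here).

Augment with P' → P and build the canonical LR(0) collection (I0 = CLOSURE({[P' → . P]}), then GOTO on every symbol after a dot until no new states appear). It has 13 states:
  I0: { [P → . ) P +], [P → . y E], [P' → . P] }  — shift
  I1: { [P → ) . P +], [P → . ) P +], [P → . y E] }  — shift
  I2: { [P' → P .] }  — accept
  I3: { [E → . ( e e], [E → . +], [E → . P], [E → . e], [P → . ) P +], [P → . y E], [P → y . E] }  — shift
  I4: { [E → ( . e e] }  — shift
  I5: { [E → + .] }  — reduce
  I6: { [P → y E .] }  — reduce
  I7: { [E → P .] }  — reduce
  I8: { [E → e .] }  — reduce
  I9: { [E → ( e . e] }  — shift
  I10: { [E → ( e e .] }  — reduce
  I11: { [P → ) P . +] }  — shift
  I12: { [P → ) P + .] }  — reduce

Every state is either a pure shift/goto state or contains exactly one complete item and nothing to shift — no conflicts. The grammar is LR(0).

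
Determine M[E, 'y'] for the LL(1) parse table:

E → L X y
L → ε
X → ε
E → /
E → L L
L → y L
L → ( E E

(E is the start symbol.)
To find M[E, 'y'], we find productions for E where 'y' is in the predict set (PREDICT(N → α) = (FIRST(α) \ {ε}) ∪ (FOLLOW(N) if α ⇒* ε)).

Relevant sets:
  FIRST(L) = { '(', 'y', ε }
  FIRST(X) = { ε }
  FOLLOW(E) = { $, '(', '/', 'y' }

E → L X y: PREDICT = { '(', 'y' }
  'y' is in predict set, so this production goes in M[E, 'y']
E → /: PREDICT = { '/' }
E → L L: PREDICT = { $, '(', '/', 'y' }
  'y' is in predict set, so this production goes in M[E, 'y']

M[E, 'y'] = E → L X y, E → L L  (a multiply-defined cell — the grammar is not LL(1))

Answer: E → L X y, E → L L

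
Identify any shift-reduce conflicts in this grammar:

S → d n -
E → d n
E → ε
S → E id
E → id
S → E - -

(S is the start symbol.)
Yes — I0: [E → .] vs [E → . d n]; I5: [E → d n .] vs [S → d n . -]

Augment with S' → S and build the canonical LR(0) collection (I0 = CLOSURE({[S' → . S]}), then GOTO on every symbol after a dot until no new states appear). It has 10 states:
  I0: { [E → . d n], [E → . id], [E → .], [S → . E - -], [S → . E id], [S → . d n -], [S' → . S] }  — shift, reduce
  I1: { [S → E . - -], [S → E . id] }  — shift
  I2: { [S' → S .] }  — accept
  I3: { [E → d . n], [S → d . n -] }  — shift
  I4: { [E → id .] }  — reduce
  I5: { [E → d n .], [S → d n . -] }  — shift, reduce
  I6: { [S → d n - .] }  — reduce
  I7: { [S → E - . -] }  — shift
  I8: { [S → E id .] }  — reduce
  I9: { [S → E - - .] }  — reduce

I0 contains reduce item [E → .] and shift items [E → . d n], [E → . id], [S → . d n -] — shift-reduce conflict.
I5 contains reduce item [E → d n .] and shift item [S → d n . -] — shift-reduce conflict.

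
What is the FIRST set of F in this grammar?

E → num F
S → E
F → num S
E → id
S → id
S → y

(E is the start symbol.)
To compute FIRST(F), examine every production with F on the left-hand side, reading each right-hand side left to right until a non-nullable symbol is reached.

From F → num S:
  - num is a terminal: add 'num' and stop

Collecting: FIRST(F) = { 'num' }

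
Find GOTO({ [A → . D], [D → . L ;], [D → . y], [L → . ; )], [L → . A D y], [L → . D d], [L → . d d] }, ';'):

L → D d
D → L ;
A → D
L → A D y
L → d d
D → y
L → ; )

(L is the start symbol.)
{ [L → ; . )] }

GOTO(I, ';') = CLOSURE({ [A → αX.β] : [A → α.Xβ] ∈ I, X = ';' })

Items with dot before ';', with the dot advanced:
  [L → . ; )] → [L → ; . )]
Closure adds nothing (no advanced item has the dot before a non-terminal).

GOTO = { [L → ; . )] }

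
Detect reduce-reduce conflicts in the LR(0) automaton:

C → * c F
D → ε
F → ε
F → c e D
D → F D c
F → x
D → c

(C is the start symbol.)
Yes — I7: [D → .] vs [F → .]; I9: [D → .] vs [F → .]

Augment with C' → C and build the canonical LR(0) collection (I0 = CLOSURE({[C' → . C]}), then GOTO on every symbol after a dot until no new states appear). It has 13 states:
  I0: { [C → . * c F], [C' → . C] }  — shift
  I1: { [C → * . c F] }  — shift
  I2: { [C' → C .] }  — accept
  I3: { [C → * c . F], [F → . c e D], [F → . x], [F → .] }  — shift, reduce
  I4: { [C → * c F .] }  — reduce
  I5: { [F → c . e D] }  — shift
  I6: { [F → x .] }  — reduce
  I7: { [D → . F D c], [D → . c], [D → .], [F → . c e D], [F → . x], [F → .], [F → c e . D] }  — shift, 2 reduces
  I8: { [F → c e D .] }  — reduce
  I9: { [D → . F D c], [D → . c], [D → .], [D → F . D c], [F → . c e D], [F → . x], [F → .] }  — shift, 2 reduces
  I10: { [D → c .], [F → c . e D] }  — shift, reduce
  I11: { [D → F D . c] }  — shift
  I12: { [D → F D c .] }  — reduce

I7 contains complete items [D → .], [F → .] — reduce-reduce conflict.
I9 contains complete items [D → .], [F → .] — reduce-reduce conflict.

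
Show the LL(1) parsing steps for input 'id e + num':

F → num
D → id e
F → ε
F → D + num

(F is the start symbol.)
LL(1) parsing maintains a stack (initially the start symbol over $) and the input. At each step: if the stack top is a terminal, match it against the current input token; if it is a non-terminal N, replace it with the RHS of M[N, lookahead] (the unique production whose predict set contains the lookahead).

Stack is shown with the top on the left.

Stack         Input         Action
----------------------------------
F $           id e + num $  output F → D + num
D + num $     id e + num $  output D → id e
id e + num $  id e + num $  match 'id'
e + num $     e + num $     match 'e'
+ num $       + num $       match '+'
num $         num $         match 'num'
$             $             accept

The string is accepted.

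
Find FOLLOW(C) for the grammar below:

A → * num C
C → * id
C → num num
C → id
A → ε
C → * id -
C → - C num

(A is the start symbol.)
{ $, 'num' }

To compute FOLLOW(C), find every occurrence of C on a right-hand side N → α C β: add FIRST(β) \ {ε}, and if β is empty or nullable also add FOLLOW(N). Iterate to a fixed point.

In A → * num C: C is at the end, add FOLLOW(A)
In C → - C num: C is followed by num, add FIRST(num) \ {ε} = { 'num' }

The FOLLOW sets referred to above (computed the same way, to a fixed point):
  FOLLOW(A) = { $ }

Taking the union: FOLLOW(C) = { $, 'num' }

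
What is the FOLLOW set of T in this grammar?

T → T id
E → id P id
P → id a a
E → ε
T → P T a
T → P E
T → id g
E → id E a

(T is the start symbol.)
{ $, 'a', 'id' }

T is the start symbol, so $ ∈ FOLLOW(T).
In T → T id: T is followed by id, add FIRST(id) \ {ε} = { 'id' }
In T → P T a: T is followed by a, add FIRST(a) \ {ε} = { 'a' }

Taking the union: FOLLOW(T) = { $, 'a', 'id' }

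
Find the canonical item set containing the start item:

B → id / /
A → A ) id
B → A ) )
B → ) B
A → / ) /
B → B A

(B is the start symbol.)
{ [A → . / ) /], [A → . A ) id], [B → . ) B], [B → . A ) )], [B → . B A], [B → . id / /], [B' → . B] }

First, augment the grammar with B' → B
I₀ = CLOSURE({ [B' → . B] }):
  [B' → . B] has the dot before B: add [B → . id / /], [B → . A ) )], [B → . ) B], [B → . B A]
  [B → . A ) )] has the dot before A: add [A → . A ) id], [A → . / ) /]
No further items can be added.

I₀ = { [A → . / ) /], [A → . A ) id], [B → . ) B], [B → . A ) )], [B → . B A], [B → . id / /], [B' → . B] }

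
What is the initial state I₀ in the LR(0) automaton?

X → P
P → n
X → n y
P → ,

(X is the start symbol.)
{ [P → . ,], [P → . n], [X → . P], [X → . n y], [X' → . X] }

First, augment the grammar with X' → X
I₀ = CLOSURE({ [X' → . X] }):
  [X' → . X] has the dot before X: add [X → . P], [X → . n y]
  [X → . P] has the dot before P: add [P → . n], [P → . ,]
No further items can be added.

I₀ = { [P → . ,], [P → . n], [X → . P], [X → . n y], [X' → . X] }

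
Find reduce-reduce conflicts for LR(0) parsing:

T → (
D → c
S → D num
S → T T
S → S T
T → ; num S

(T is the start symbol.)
No reduce-reduce conflicts

Augment with T' → T and build the canonical LR(0) collection (I0 = CLOSURE({[T' → . T]}), then GOTO on every symbol after a dot until no new states appear). It has 12 states:
  I0: { [T → . (], [T → . ; num S], [T' → . T] }  — shift
  I1: { [T → ( .] }  — reduce
  I2: { [T → ; . num S] }  — shift
  I3: { [T' → T .] }  — accept
  I4: { [D → . c], [S → . D num], [S → . S T], [S → . T T], [T → . (], [T → . ; num S], [T → ; num . S] }  — shift
  I5: { [S → D . num] }  — shift
  I6: { [S → S . T], [T → . (], [T → . ; num S], [T → ; num S .] }  — shift, reduce
  I7: { [S → T . T], [T → . (], [T → . ; num S] }  — shift
  I8: { [D → c .] }  — reduce
  I9: { [S → T T .] }  — reduce
  I10: { [S → S T .] }  — reduce
  I11: { [S → D num .] }  — reduce

No state contains more than one complete item.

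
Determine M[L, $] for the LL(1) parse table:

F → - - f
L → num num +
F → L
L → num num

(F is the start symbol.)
Empty (error entry)

To find M[L, $], we find productions for L where $ is in the predict set (PREDICT(N → α) = (FIRST(α) \ {ε}) ∪ (FOLLOW(N) if α ⇒* ε)).

L → num num +: PREDICT = { 'num' }
L → num num: PREDICT = { 'num' }

M[L, $] is empty (no production applies)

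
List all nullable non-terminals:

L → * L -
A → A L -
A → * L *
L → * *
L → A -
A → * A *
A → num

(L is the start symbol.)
A non-terminal is nullable if it can derive ε (the empty string): either it has an ε-production, or it has a production whose right-hand side consists entirely of nullable non-terminals.

There are no ε-productions, so no non-terminal can derive ε.
No non-terminals are nullable.

Answer: None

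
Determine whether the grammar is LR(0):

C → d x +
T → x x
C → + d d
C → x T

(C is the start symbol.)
Yes, the grammar is LR(0)

A grammar is LR(0) if no state in the canonical LR(0) collection has:
  - both a shift item (dot before a terminal) and a complete item (shift-reduce conflict), or
  - two or more complete items (reduce-reduce conflict; the accept item [C' → C .] counts as a complete item here).

Augment with C' → C and build the canonical LR(0) collection (I0 = CLOSURE({[C' → . C]}), then GOTO on every symbol after a dot until no new states appear). It has 12 states:
  I0: { [C → . + d d], [C → . d x +], [C → . x T], [C' → . C] }  — shift
  I1: { [C → + . d d] }  — shift
  I2: { [C' → C .] }  — accept
  I3: { [C → d . x +] }  — shift
  I4: { [C → x . T], [T → . x x] }  — shift
  I5: { [C → x T .] }  — reduce
  I6: { [T → x . x] }  — shift
  I7: { [T → x x .] }  — reduce
  I8: { [C → d x . +] }  — shift
  I9: { [C → d x + .] }  — reduce
  I10: { [C → + d . d] }  — shift
  I11: { [C → + d d .] }  — reduce

Every state is either a pure shift/goto state or contains exactly one complete item and nothing to shift — no conflicts. The grammar is LR(0).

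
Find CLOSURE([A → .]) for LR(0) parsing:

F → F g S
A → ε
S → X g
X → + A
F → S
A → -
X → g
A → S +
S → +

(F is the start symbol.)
{ [A → .] }

To compute CLOSURE, for each item [A → α.Bβ] where B is a non-terminal, add [B → .γ] for all productions B → γ; repeat for the newly added items until nothing changes.

Start with: [A → .]
The dot is at the end, so nothing is added.

CLOSURE = { [A → .] }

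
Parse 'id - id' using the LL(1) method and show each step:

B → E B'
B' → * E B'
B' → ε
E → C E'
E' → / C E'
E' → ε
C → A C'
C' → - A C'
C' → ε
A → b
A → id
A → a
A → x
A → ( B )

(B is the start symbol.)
Stack is shown with the top on the left.

Stack           Input      Action
---------------------------------
B $             id - id $  output B → E B'
E B' $          id - id $  output E → C E'
C E' B' $       id - id $  output C → A C'
A C' E' B' $    id - id $  output A → id
id C' E' B' $   id - id $  match 'id'
C' E' B' $      - id $     output C' → - A C'
- A C' E' B' $  - id $     match '-'
A C' E' B' $    id $       output A → id
id C' E' B' $   id $       match 'id'
C' E' B' $      $          output C' → ε
E' B' $         $          output E' → ε
B' $            $          output B' → ε
$               $          accept

The string is accepted.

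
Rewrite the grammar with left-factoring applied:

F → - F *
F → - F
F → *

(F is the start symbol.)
Left-factoring transforms A → αβ₁ | αβ₂ into A → αA' and A' → β₁ | β₂
(α is the longest common prefix among the alternatives). Repeat until
no nonterminal has two alternatives with a common prefix.

Round 1: F has alternatives sharing prefix '- F'. Introduce F': F → - F F'
  Add: F' → *
  Add: F' → ε

No remaining common prefixes — done.

Resulting grammar:
F → - F F'
F' → *
F' → ε
F → *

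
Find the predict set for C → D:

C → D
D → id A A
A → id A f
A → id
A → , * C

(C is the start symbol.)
{ 'id' }

PREDICT(C → D) = (FIRST(RHS) \ {ε}) ∪ (FOLLOW(C) if ε ∈ FIRST(RHS), i.e. RHS ⇒* ε)
FIRST(D) = { 'id' }
FIRST(D) = { 'id' }
ε ∉ FIRST(D), so FOLLOW(C) is not added.
PREDICT(C → D) = { 'id' }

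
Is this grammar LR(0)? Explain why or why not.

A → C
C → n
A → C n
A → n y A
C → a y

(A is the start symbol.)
A grammar is LR(0) if no state in the canonical LR(0) collection has:
  - both a shift item (dot before a terminal) and a complete item (shift-reduce conflict), or
  - two or more complete items (reduce-reduce conflict; the accept item [A' → A .] counts as a complete item here).

Augment with A' → A and build the canonical LR(0) collection (I0 = CLOSURE({[A' → . A]}), then GOTO on every symbol after a dot until no new states appear). It has 9 states:
  I0: { [A → . C n], [A → . C], [A → . n y A], [A' → . A], [C → . a y], [C → . n] }  — shift
  I1: { [A' → A .] }  — accept
  I2: { [A → C . n], [A → C .] }  — shift, reduce
  I3: { [C → a . y] }  — shift
  I4: { [A → n . y A], [C → n .] }  — shift, reduce
  I5: { [A → . C n], [A → . C], [A → . n y A], [A → n y . A], [C → . a y], [C → . n] }  — shift
  I6: { [A → n y A .] }  — reduce
  I7: { [C → a y .] }  — reduce
  I8: { [A → C n .] }  — reduce

Conflict in state I2:
  Shift-reduce conflict between [A → C .] and [A → C . n]
So the grammar is NOT LR(0).

Answer: No. Shift-reduce conflict between [A → C .] and [A → C . n]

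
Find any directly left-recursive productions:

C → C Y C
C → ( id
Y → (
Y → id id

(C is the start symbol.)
C → C Y C: LEFT RECURSIVE (starts with C)
C → ( id: starts with '('
Y → (: starts with '('
Y → id id: starts with id

The grammar has direct left recursion on: C.

Answer: Yes, C is left-recursive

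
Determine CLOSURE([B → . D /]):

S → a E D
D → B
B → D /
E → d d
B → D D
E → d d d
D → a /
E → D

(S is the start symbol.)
To compute CLOSURE, for each item [A → α.Bβ] where B is a non-terminal, add [B → .γ] for all productions B → γ; repeat for the newly added items until nothing changes.

Start with: [B → . D /]
  [B → . D /] has the dot before D: add [D → . B], [D → . a /]
  [D → . B] has the dot before B: add [B → . D D]
No further items can be added.

CLOSURE = { [B → . D /], [B → . D D], [D → . B], [D → . a /] }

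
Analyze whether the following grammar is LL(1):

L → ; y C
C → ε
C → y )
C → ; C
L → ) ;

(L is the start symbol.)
Yes, the grammar is LL(1).

A grammar is LL(1) if for each non-terminal N with multiple productions, the predict sets of those productions are pairwise disjoint, where PREDICT(N → α) = (FIRST(α) \ {ε}) ∪ (FOLLOW(N) if α ⇒* ε).

Relevant sets:
  FOLLOW(C) = { $ }

For L:
  PREDICT(L → ';' y C) = { ';' }
  PREDICT(L → ')' ';') = { ')' }
For C:
  PREDICT(C → ε) = { $ }
  PREDICT(C → y ')') = { 'y' }
  PREDICT(C → ';' C) = { ';' }

All predict sets are disjoint. The grammar IS LL(1).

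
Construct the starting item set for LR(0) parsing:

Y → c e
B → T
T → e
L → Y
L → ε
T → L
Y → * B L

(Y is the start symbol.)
{ [Y → . * B L], [Y → . c e], [Y' → . Y] }

First, augment the grammar with Y' → Y
I₀ = CLOSURE({ [Y' → . Y] }):
  [Y' → . Y] has the dot before Y: add [Y → . c e], [Y → . * B L]
No further items can be added.

I₀ = { [Y → . * B L], [Y → . c e], [Y' → . Y] }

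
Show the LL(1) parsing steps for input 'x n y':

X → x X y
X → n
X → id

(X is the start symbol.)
LL(1) parsing maintains a stack (initially the start symbol over $) and the input. At each step: if the stack top is a terminal, match it against the current input token; if it is a non-terminal N, replace it with the RHS of M[N, lookahead] (the unique production whose predict set contains the lookahead).

Stack is shown with the top on the left.

Stack    Input    Action
------------------------
X $      x n y $  output X → x X y
x X y $  x n y $  match 'x'
X y $    n y $    output X → n
n y $    n y $    match 'n'
y $      y $      match 'y'
$        $        accept

The string is accepted.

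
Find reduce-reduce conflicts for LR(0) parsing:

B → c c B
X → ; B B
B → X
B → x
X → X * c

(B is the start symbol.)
No reduce-reduce conflicts

A reduce-reduce conflict occurs when an LR(0) state has two complete items [A → α .] and [B → β .] — both call for a reduction, and with no lookahead the parser cannot choose between them.

Augment with B' → B and build the canonical LR(0) collection (I0 = CLOSURE({[B' → . B]}), then GOTO on every symbol after a dot until no new states appear). It has 12 states:
  I0: { [B → . X], [B → . c c B], [B → . x], [B' → . B], [X → . ; B B], [X → . X * c] }  — shift
  I1: { [B → . X], [B → . c c B], [B → . x], [X → . ; B B], [X → . X * c], [X → ; . B B] }  — shift
  I2: { [B' → B .] }  — accept
  I3: { [B → X .], [X → X . * c] }  — shift, reduce
  I4: { [B → c . c B] }  — shift
  I5: { [B → x .] }  — reduce
  I6: { [B → . X], [B → . c c B], [B → . x], [B → c c . B], [X → . ; B B], [X → . X * c] }  — shift
  I7: { [B → c c B .] }  — reduce
  I8: { [X → X * . c] }  — shift
  I9: { [X → X * c .] }  — reduce
  I10: { [B → . X], [B → . c c B], [B → . x], [X → . ; B B], [X → . X * c], [X → ; B . B] }  — shift
  I11: { [X → ; B B .] }  — reduce

No state contains more than one complete item.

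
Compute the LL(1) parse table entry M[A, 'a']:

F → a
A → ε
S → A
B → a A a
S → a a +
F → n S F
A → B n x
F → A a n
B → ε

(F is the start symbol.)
To find M[A, 'a'], we find productions for A where 'a' is in the predict set (PREDICT(N → α) = (FIRST(α) \ {ε}) ∪ (FOLLOW(N) if α ⇒* ε)).

Relevant sets:
  FIRST(B) = { 'a', ε }
  FOLLOW(A) = { 'a', 'n' }

A → ε: PREDICT = { 'a', 'n' }
  'a' is in predict set, so this production goes in M[A, 'a']
A → B n x: PREDICT = { 'a', 'n' }
  'a' is in predict set, so this production goes in M[A, 'a']

M[A, 'a'] = A → ε, A → B n x  (a multiply-defined cell — the grammar is not LL(1))

Answer: A → ε, A → B n x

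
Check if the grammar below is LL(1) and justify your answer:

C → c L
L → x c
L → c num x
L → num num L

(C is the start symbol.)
A grammar is LL(1) if for each non-terminal N with multiple productions, the predict sets of those productions are pairwise disjoint, where PREDICT(N → α) = (FIRST(α) \ {ε}) ∪ (FOLLOW(N) if α ⇒* ε).

For L:
  PREDICT(L → x c) = { 'x' }
  PREDICT(L → c num x) = { 'c' }
  PREDICT(L → num num L) = { 'num' }
C has a single production, so nothing to check there.

All predict sets are disjoint. The grammar IS LL(1).

Answer: Yes, the grammar is LL(1).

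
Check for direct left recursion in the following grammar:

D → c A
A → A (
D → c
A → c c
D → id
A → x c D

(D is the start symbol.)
Yes, A is left-recursive

Direct left recursion occurs when N → N α for some non-terminal N (the right-hand side begins with the left-hand side itself).

D → c A: starts with c
A → A (: LEFT RECURSIVE (starts with A)
D → c: starts with c
A → c c: starts with c
D → id: starts with id
A → x c D: starts with x

The grammar has direct left recursion on: A.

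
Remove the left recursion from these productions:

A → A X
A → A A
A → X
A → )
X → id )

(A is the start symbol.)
A → X A'
A → ) A'
A' → X A'
A' → A A'
A' → ε
X → id )

A is directly left-recursive. The standard transformation for
  A → A α₁ | ... | A α_m | β₁ | ... | β_n
is
  A  → β₁ A' | ... | β_n A'
  A' → α₁ A' | ... | α_m A' | ε

A → X becomes A → X A'
A → ) becomes A → ) A'
A → A X becomes A' → X A'
A → A A becomes A' → A A'
Add A' → ε

Productions for other non-terminals are unchanged:
  X → id )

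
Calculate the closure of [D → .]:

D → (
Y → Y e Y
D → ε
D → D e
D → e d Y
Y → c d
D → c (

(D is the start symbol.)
{ [D → .] }

To compute CLOSURE, for each item [A → α.Bβ] where B is a non-terminal, add [B → .γ] for all productions B → γ; repeat for the newly added items until nothing changes.

Start with: [D → .]
The dot is at the end, so nothing is added.

CLOSURE = { [D → .] }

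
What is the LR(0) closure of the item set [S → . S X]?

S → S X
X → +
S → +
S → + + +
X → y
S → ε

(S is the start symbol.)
Start with: [S → . S X]
  [S → . S X] has the dot before S: add [S → . +], [S → . + + +], [S → .]
No further items can be added.

CLOSURE = { [S → . + + +], [S → . +], [S → . S X], [S → .] }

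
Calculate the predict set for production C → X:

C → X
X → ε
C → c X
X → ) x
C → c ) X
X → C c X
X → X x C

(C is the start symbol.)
{ $, ')', 'c', 'x' }

PREDICT(C → X) = (FIRST(RHS) \ {ε}) ∪ (FOLLOW(C) if ε ∈ FIRST(RHS), i.e. RHS ⇒* ε)
FIRST(X) = { ')', 'c', 'x', ε }
FIRST(X) = { ')', 'c', 'x', ε }
ε ∈ FIRST(X) (the right-hand side is nullable), so add FOLLOW(C) = { $, 'c', 'x' }
PREDICT(C → X) = { $, ')', 'c', 'x' }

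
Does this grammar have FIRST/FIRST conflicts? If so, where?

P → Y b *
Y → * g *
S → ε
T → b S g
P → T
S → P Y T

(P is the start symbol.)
A FIRST/FIRST conflict occurs when two productions N → α and N → β for the same non-terminal have FIRST(α) ∩ FIRST(β) ≠ ∅ (with ε ∈ FIRST of a nullable right-hand side, so two nullable alternatives also conflict).

FIRST sets of the non-terminals at (or reachable through a nullable prefix from) the front of some alternative:
  FIRST(Y) = { '*' }
  FIRST(T) = { 'b' }
  FIRST(P) = { '*', 'b' }

Productions for P:
  P → Y b *: FIRST = { '*' }
  P → T: FIRST = { 'b' }
Productions for S:
  S → ε: FIRST = { ε }
  S → P Y T: FIRST = { '*', 'b' }
Y, T have only one production, so no FIRST/FIRST conflict is possible there.

All alternatives of each non-terminal have pairwise disjoint FIRST sets.

Answer: No FIRST/FIRST conflicts.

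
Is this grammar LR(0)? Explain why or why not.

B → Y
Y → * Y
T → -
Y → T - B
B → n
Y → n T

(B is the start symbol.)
No. Shift-reduce conflict between [B → n .] and [T → . -]

Augment with B' → B and build the canonical LR(0) collection (I0 = CLOSURE({[B' → . B]}), then GOTO on every symbol after a dot until no new states appear). It has 12 states:
  I0: { [B → . Y], [B → . n], [B' → . B], [T → . -], [Y → . * Y], [Y → . T - B], [Y → . n T] }  — shift
  I1: { [T → . -], [Y → * . Y], [Y → . * Y], [Y → . T - B], [Y → . n T] }  — shift
  I2: { [T → - .] }  — reduce
  I3: { [B' → B .] }  — accept
  I4: { [Y → T . - B] }  — shift
  I5: { [B → Y .] }  — reduce
  I6: { [B → n .], [T → . -], [Y → n . T] }  — shift, reduce
  I7: { [Y → n T .] }  — reduce
  I8: { [B → . Y], [B → . n], [T → . -], [Y → . * Y], [Y → . T - B], [Y → . n T], [Y → T - . B] }  — shift
  I9: { [Y → T - B .] }  — reduce
  I10: { [Y → * Y .] }  — reduce
  I11: { [T → . -], [Y → n . T] }  — shift

Conflict in state I6:
  Shift-reduce conflict between [B → n .] and [T → . -]
So the grammar is NOT LR(0).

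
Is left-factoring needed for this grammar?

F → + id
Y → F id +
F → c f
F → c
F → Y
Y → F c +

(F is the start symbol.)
Yes, F has productions with common prefix 'c'; Y has productions with common prefix 'F'

Left-factoring is needed when two productions for the same non-terminal
share a common prefix on the right-hand side.

Productions for F:
  F → + id
  F → c f
  F → c
  F → Y
Productions for Y:
  Y → F id +
  Y → F c +

Found common prefix 'c' in productions for F
Found common prefix 'F' in productions for Y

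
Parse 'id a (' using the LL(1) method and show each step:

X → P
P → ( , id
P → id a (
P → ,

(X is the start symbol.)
LL(1) parsing maintains a stack (initially the start symbol over $) and the input. At each step: if the stack top is a terminal, match it against the current input token; if it is a non-terminal N, replace it with the RHS of M[N, lookahead] (the unique production whose predict set contains the lookahead).

Stack is shown with the top on the left.

Stack     Input     Action
--------------------------
X $       id a ( $  output X → P
P $       id a ( $  output P → id a (
id a ( $  id a ( $  match 'id'
a ( $     a ( $     match 'a'
( $       ( $       match '('
$         $         accept

The string is accepted.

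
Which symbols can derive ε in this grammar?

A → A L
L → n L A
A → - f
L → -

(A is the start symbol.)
None

There are no ε-productions, so no non-terminal can derive ε.
No non-terminals are nullable.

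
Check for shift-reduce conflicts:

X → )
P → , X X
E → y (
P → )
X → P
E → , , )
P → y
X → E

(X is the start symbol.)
A shift-reduce conflict occurs when an LR(0) state has both:
  - a complete (reduce) item [A → α .] (dot at the end), and
  - a shift item [B → β . c γ] (dot before a terminal).

Augment with X' → X and build the canonical LR(0) collection (I0 = CLOSURE({[X' → . X]}), then GOTO on every symbol after a dot until no new states appear). It has 12 states:
  I0: { [E → . , , )], [E → . y (], [P → . )], [P → . , X X], [P → . y], [X → . )], [X → . E], [X → . P], [X' → . X] }  — shift
  I1: { [P → ) .], [X → ) .] }  — 2 reduces
  I2: { [E → , . , )], [E → . , , )], [E → . y (], [P → , . X X], [P → . )], [P → . , X X], [P → . y], [X → . )], [X → . E], [X → . P] }  — shift
  I3: { [X → E .] }  — reduce
  I4: { [X → P .] }  — reduce
  I5: { [X' → X .] }  — accept
  I6: { [E → y . (], [P → y .] }  — shift, reduce
  I7: { [E → y ( .] }  — reduce
  I8: { [E → , , . )], [E → , . , )], [E → . , , )], [E → . y (], [P → , . X X], [P → . )], [P → . , X X], [P → . y], [X → . )], [X → . E], [X → . P] }  — shift
  I9: { [E → . , , )], [E → . y (], [P → , X . X], [P → . )], [P → . , X X], [P → . y], [X → . )], [X → . E], [X → . P] }  — shift
  I10: { [P → , X X .] }  — reduce
  I11: { [E → , , ) .], [P → ) .], [X → ) .] }  — 3 reduces

I6 contains reduce item [P → y .] and shift item [E → y . (] — shift-reduce conflict.

Answer: Yes — I6: [P → y .] vs [E → y . (]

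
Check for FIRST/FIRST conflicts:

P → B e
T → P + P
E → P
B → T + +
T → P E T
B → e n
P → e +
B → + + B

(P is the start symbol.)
Yes. P → B e / P → e '+' on { 'e' }; T → P '+' P / T → P E T on { '+', 'e' }; B → T '+' '+' / B → e n on { 'e' }; B → T '+' '+' / B → '+' '+' B on { '+' }

FIRST sets of the non-terminals at (or reachable through a nullable prefix from) the front of some alternative:
  FIRST(B) = { '+', 'e' }
  FIRST(P) = { '+', 'e' }
  FIRST(T) = { '+', 'e' }

Productions for P:
  P → B e: FIRST = { '+', 'e' }
  P → e +: FIRST = { 'e' }
Productions for T:
  T → P + P: FIRST = { '+', 'e' }
  T → P E T: FIRST = { '+', 'e' }
Productions for B:
  B → T + +: FIRST = { '+', 'e' }
  B → e n: FIRST = { 'e' }
  B → + + B: FIRST = { '+' }
E has only one production, so no FIRST/FIRST conflict is possible there.

Conflict for P: P → B e and P → e +
  Overlap: { 'e' }
Conflict for T: T → P + P and T → P E T
  Overlap: { '+', 'e' }
Conflict for B: B → T + + and B → e n
  Overlap: { 'e' }
Conflict for B: B → T + + and B → + + B
  Overlap: { '+' }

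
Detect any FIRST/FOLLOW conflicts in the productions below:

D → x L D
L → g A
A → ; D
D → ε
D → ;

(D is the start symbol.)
Yes. D → x L D with FOLLOW(D) on { 'x' }; D → ';' with FOLLOW(D) on { ';' }

A FIRST/FOLLOW conflict occurs when a non-terminal N has a nullable alternative N → β (β ⇒* ε) and another alternative N → α with FIRST(α) ∩ FOLLOW(N) ≠ ∅: on such a lookahead the parser cannot decide between expanding α and letting N vanish via β.

Nullable non-terminals: D.

D: nullable alternative(s) D → ε; FOLLOW(D) = { $, ';', 'x' }
  D → x L D: FIRST \ {ε} = { 'x' } — overlaps FOLLOW(D) on { 'x' }: CONFLICT
  D → ε: FIRST \ {ε} = { } — this is the only nullable alternative, skip
  D → ;: FIRST \ {ε} = { ';' } — overlaps FOLLOW(D) on { ';' }: CONFLICT

A, L have no nullable alternative, so no FIRST/FOLLOW check is needed there.

So the grammar has 2 FIRST/FOLLOW conflicts (marked CONFLICT above).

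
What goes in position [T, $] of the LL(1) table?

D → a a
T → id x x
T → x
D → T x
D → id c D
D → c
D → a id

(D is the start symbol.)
Empty (error entry)

To find M[T, $], we find productions for T where $ is in the predict set (PREDICT(N → α) = (FIRST(α) \ {ε}) ∪ (FOLLOW(N) if α ⇒* ε)).

T → id x x: PREDICT = { 'id' }
T → x: PREDICT = { 'x' }

M[T, $] is empty (no production applies)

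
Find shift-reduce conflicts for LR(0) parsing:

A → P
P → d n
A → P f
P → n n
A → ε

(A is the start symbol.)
Augment with A' → A and build the canonical LR(0) collection (I0 = CLOSURE({[A' → . A]}), then GOTO on every symbol after a dot until no new states appear). It has 8 states:
  I0: { [A → . P f], [A → . P], [A → .], [A' → . A], [P → . d n], [P → . n n] }  — shift, reduce
  I1: { [A' → A .] }  — accept
  I2: { [A → P . f], [A → P .] }  — shift, reduce
  I3: { [P → d . n] }  — shift
  I4: { [P → n . n] }  — shift
  I5: { [P → n n .] }  — reduce
  I6: { [P → d n .] }  — reduce
  I7: { [A → P f .] }  — reduce

I0 contains reduce item [A → .] and shift items [P → . d n], [P → . n n] — shift-reduce conflict.
I2 contains reduce item [A → P .] and shift item [A → P . f] — shift-reduce conflict.

Answer: Yes — I0: [A → .] vs [P → . d n]; I2: [A → P .] vs [A → P . f]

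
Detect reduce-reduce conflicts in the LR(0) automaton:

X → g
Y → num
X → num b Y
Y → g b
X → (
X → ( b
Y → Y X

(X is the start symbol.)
No reduce-reduce conflicts

A reduce-reduce conflict occurs when an LR(0) state has two complete items [A → α .] and [B → β .] — both call for a reduction, and with no lookahead the parser cannot choose between them.

Augment with X' → X and build the canonical LR(0) collection (I0 = CLOSURE({[X' → . X]}), then GOTO on every symbol after a dot until no new states appear). It has 12 states:
  I0: { [X → . ( b], [X → . (], [X → . g], [X → . num b Y], [X' → . X] }  — shift
  I1: { [X → ( . b], [X → ( .] }  — shift, reduce
  I2: { [X' → X .] }  — accept
  I3: { [X → g .] }  — reduce
  I4: { [X → num . b Y] }  — shift
  I5: { [X → num b . Y], [Y → . Y X], [Y → . g b], [Y → . num] }  — shift
  I6: { [X → . ( b], [X → . (], [X → . g], [X → . num b Y], [X → num b Y .], [Y → Y . X] }  — shift, reduce
  I7: { [Y → g . b] }  — shift
  I8: { [Y → num .] }  — reduce
  I9: { [Y → g b .] }  — reduce
  I10: { [Y → Y X .] }  — reduce
  I11: { [X → ( b .] }  — reduce

No state contains more than one complete item.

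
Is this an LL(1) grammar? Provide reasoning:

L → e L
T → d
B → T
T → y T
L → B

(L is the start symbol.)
Yes, the grammar is LL(1).

Relevant sets:
  FIRST(B) = { 'd', 'y' }

For L:
  PREDICT(L → e L) = { 'e' }
  PREDICT(L → B) = { 'd', 'y' }
For T:
  PREDICT(T → d) = { 'd' }
  PREDICT(T → y T) = { 'y' }
B has a single production, so nothing to check there.

All predict sets are disjoint. The grammar IS LL(1).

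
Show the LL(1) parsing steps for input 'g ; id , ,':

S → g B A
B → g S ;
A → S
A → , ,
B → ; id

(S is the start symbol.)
Stack is shown with the top on the left.

Stack     Input         Action
------------------------------
S $       g ; id , , $  output S → g B A
g B A $   g ; id , , $  match 'g'
B A $     ; id , , $    output B → ; id
; id A $  ; id , , $    match ';'
id A $    id , , $      match 'id'
A $       , , $         output A → , ,
, , $     , , $         match ','
, $       , $           match ','
$         $             accept

The string is accepted.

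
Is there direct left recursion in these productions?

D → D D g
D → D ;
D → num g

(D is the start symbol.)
Yes, D is left-recursive

Direct left recursion occurs when N → N α for some non-terminal N (the right-hand side begins with the left-hand side itself).

D → D D g: LEFT RECURSIVE (starts with D)
D → D ;: LEFT RECURSIVE (starts with D)
D → num g: starts with num

The grammar has direct left recursion on: D.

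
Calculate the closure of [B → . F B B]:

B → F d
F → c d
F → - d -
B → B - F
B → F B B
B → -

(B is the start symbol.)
{ [B → . F B B], [F → . - d -], [F → . c d] }

To compute CLOSURE, for each item [A → α.Bβ] where B is a non-terminal, add [B → .γ] for all productions B → γ; repeat for the newly added items until nothing changes.

Start with: [B → . F B B]
  [B → . F B B] has the dot before F: add [F → . c d], [F → . - d -]
No further items can be added.

CLOSURE = { [B → . F B B], [F → . - d -], [F → . c d] }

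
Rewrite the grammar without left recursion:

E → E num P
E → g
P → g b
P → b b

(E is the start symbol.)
E → g E'
E' → num P E'
E' → ε
P → g b
P → b b

E is directly left-recursive. The standard transformation for
  A → A α₁ | ... | A α_m | β₁ | ... | β_n
is
  A  → β₁ A' | ... | β_n A'
  A' → α₁ A' | ... | α_m A' | ε

E → g becomes E → g E'
E → E num P becomes E' → num P E'
Add E' → ε

Productions for other non-terminals are unchanged:
  P → g b
  P → b b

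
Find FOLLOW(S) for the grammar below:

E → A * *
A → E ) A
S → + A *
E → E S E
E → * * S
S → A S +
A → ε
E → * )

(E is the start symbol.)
To compute FOLLOW(S), find every occurrence of S on a right-hand side N → α S β: add FIRST(β) \ {ε}, and if β is empty or nullable also add FOLLOW(N). Iterate to a fixed point.

In E → E S E: S is followed by E, add FIRST(E) \ {ε} = { '*' }
In E → * * S: S is at the end, add FOLLOW(E)
In S → A S +: S is followed by '+', add FIRST('+') \ {ε} = { '+' }

The FOLLOW sets referred to above (computed the same way, to a fixed point):
  FOLLOW(E) = { $, ')', '*', '+' }

Taking the union: FOLLOW(S) = { $, ')', '*', '+' }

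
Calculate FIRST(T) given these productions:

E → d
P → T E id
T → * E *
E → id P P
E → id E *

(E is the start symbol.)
To compute FIRST(T), examine every production with T on the left-hand side, reading each right-hand side left to right until a non-nullable symbol is reached.

From T → * E *:
  - '*' is a terminal: add '*' and stop

Collecting: FIRST(T) = { '*' }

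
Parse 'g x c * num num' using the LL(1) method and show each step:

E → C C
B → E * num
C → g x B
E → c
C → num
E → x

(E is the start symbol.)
Stack is shown with the top on the left.

Stack        Input              Action
--------------------------------------
E $          g x c * num num $  output E → C C
C C $        g x c * num num $  output C → g x B
g x B C $    g x c * num num $  match 'g'
x B C $      x c * num num $    match 'x'
B C $        c * num num $      output B → E * num
E * num C $  c * num num $      output E → c
c * num C $  c * num num $      match 'c'
* num C $    * num num $        match '*'
num C $      num num $          match 'num'
C $          num $              output C → num
num $        num $              match 'num'
$            $                  accept

The string is accepted.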